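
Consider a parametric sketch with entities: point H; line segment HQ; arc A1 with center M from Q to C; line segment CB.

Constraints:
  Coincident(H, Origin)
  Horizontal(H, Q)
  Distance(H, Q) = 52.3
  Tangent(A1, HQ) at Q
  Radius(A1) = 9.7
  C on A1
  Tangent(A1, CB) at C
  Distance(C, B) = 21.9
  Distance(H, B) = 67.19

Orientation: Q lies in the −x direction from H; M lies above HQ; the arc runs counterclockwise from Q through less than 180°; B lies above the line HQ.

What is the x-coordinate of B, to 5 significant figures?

-58.642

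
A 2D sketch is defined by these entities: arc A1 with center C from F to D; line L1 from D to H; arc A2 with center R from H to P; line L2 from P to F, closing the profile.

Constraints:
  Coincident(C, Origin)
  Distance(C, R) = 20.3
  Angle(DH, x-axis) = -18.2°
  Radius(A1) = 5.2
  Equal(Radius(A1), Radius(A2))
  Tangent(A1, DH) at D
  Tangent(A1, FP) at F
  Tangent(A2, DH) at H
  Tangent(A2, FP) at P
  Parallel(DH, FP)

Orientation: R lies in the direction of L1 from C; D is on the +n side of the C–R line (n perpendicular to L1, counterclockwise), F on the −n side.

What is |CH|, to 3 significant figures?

21.0

Tangency of A1 to both parallel lines with radius 5.2 puts D and F at C ± 5.2·n: D = (1.62, 4.94), F = (-1.62, -4.94). Equal radii place H and P the same way about R: H = R + 5.2·n = (20.9, -1.40), P = R − 5.2·n = (17.7, -11.3). Then |CH| = |H − C| = 21.0.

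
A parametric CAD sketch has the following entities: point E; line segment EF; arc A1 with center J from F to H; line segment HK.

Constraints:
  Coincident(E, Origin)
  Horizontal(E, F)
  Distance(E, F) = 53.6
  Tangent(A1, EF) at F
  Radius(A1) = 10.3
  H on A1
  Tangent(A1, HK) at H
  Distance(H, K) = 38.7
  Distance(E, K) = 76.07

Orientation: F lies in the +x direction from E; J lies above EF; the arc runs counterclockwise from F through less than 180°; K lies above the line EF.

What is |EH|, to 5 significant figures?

64.879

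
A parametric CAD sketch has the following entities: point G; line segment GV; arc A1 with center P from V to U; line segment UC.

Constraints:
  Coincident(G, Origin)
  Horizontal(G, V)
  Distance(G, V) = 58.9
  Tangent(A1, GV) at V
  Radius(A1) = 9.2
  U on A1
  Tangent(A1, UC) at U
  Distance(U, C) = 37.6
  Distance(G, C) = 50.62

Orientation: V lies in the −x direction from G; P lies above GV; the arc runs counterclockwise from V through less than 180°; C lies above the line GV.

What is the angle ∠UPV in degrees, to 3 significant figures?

62.2°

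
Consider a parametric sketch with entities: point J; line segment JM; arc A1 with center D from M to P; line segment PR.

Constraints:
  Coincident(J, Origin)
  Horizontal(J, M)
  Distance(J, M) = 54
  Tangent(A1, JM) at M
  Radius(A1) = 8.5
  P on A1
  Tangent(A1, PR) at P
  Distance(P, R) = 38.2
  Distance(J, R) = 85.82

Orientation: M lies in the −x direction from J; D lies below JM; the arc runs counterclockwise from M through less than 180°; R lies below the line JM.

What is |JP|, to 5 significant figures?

62.227

Checks: |DM| = 8.500 ✓; |DP| = 8.500 ✓; ∠(DP, PR) = 90.00° ✓; |PR| = 38.20 ✓; |JR| = 85.82 ✓.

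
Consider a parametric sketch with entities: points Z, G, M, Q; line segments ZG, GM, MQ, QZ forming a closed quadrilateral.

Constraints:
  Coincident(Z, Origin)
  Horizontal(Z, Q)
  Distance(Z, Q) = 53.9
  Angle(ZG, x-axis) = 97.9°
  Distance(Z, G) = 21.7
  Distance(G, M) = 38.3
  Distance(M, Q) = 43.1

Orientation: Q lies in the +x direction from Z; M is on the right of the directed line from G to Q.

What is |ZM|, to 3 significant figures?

18.6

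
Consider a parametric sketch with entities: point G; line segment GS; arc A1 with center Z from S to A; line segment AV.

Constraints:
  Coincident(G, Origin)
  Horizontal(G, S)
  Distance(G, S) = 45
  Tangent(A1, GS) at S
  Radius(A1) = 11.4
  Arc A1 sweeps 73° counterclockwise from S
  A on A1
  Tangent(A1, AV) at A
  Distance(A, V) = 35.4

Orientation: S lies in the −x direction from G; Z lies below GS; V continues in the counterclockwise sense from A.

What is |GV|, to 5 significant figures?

78.400

G is at the origin; GS is horizontal with |GS| = 45.0 and S on the −x side, so S = (-45.000, 0.0000). Tangency of A1 to GS means the radius ZS is perpendicular to GS, so Z = S + (0, -11.4) = (-45.000, -11.400). On A1, S sits at bearing 90° from Z; a 73° counterclockwise sweep puts A at bearing 163°, so A = Z + 11.4·(cos 163°, sin 163°) = (-55.902, -8.0670). Tangency of A1 to AV means the radius ZA is perpendicular to AV, so AV runs along (−sin 163°, cos 163°); with |AV| = 35.4, V = (-66.252, -41.920). Then |GV| = |V − G| = 78.400.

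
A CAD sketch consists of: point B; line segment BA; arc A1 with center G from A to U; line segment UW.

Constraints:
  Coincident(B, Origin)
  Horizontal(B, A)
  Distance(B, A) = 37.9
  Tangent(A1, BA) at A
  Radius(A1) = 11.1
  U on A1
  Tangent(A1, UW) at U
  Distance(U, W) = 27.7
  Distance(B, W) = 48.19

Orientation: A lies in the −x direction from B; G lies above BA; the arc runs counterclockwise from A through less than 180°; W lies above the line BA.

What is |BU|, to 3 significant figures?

29.2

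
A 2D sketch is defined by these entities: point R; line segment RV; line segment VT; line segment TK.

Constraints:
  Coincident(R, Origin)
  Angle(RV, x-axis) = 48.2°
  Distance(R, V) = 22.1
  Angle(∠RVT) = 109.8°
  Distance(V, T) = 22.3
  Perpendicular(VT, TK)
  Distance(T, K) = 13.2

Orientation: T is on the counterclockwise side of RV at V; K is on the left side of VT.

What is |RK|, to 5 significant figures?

30.739

R is at the origin; RV runs at 48.2° with length 22.1, so V = 22.1·(cos 48.2°, sin 48.2°) = (14.730, 16.475). ∠RVT = 109.8°, so VT runs at 48.2° + (180° − 109.8°) = 118.40° from the x-axis; with |VT| = 22.3, T = V + 22.3·(cos 118.40°, sin 118.40°) = (4.1239, 36.091). The perpendicularity gives TK at right angles to VT; with |TK| = 13.2 on the left of VT, K = T + 13.2·(-0.87965, -0.47562) = (-7.4874, 29.813). Then |RK| = |K − R| = 30.739.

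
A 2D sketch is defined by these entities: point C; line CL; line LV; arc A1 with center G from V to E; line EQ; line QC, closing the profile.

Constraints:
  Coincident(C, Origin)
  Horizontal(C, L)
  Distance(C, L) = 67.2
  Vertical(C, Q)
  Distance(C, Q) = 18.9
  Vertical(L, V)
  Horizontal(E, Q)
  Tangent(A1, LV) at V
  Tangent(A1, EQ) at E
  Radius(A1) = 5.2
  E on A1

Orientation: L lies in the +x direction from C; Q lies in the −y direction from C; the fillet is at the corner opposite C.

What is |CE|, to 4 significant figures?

64.82

C is at the origin; C and L share the same y with |CL| = 67.2 and L on the +x side, so L = (67.20, 0.000). C and Q share the same x with |CQ| = 18.9 and Q on the −y side, so Q = (0.000, -18.90). The virtual corner opposite C is at (67.20, -18.90). A1 meets LV tangentially, so GV is at right angles to LV and tangency of A1 to EQ means the radius GE is perpendicular to EQ, with radius 5.2, so the center G sits 5.2 in from both sides at G = (62.00, -13.70). That places the tangent points at V = (67.20, -13.70) on LV and E = (62.00, -18.90) on EQ. Then |CE| = |E − C| = 64.82.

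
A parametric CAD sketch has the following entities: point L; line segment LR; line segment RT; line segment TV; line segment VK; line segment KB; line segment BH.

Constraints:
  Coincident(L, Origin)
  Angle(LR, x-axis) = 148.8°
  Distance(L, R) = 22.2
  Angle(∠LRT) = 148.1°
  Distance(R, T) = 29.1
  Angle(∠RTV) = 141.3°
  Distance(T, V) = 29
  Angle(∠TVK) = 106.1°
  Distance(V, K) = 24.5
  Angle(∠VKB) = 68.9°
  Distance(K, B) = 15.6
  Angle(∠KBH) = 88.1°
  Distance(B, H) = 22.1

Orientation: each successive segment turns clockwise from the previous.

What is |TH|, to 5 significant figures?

22.910

L is at the origin; LR runs at 148.8° with length 22.2, so R = (-18.989, 11.500). ∠LRT = 148.1° gives RT at 116.90° from the x-axis; with |RT| = 29.1, T = (-32.155, 37.452). ∠RTV = 141.3° gives TV at 78.200° from the x-axis; with |TV| = 29.0, V = (-26.225, 65.839). ∠TVK = 106.1° gives VK at 4.3000° from the x-axis; with |VK| = 24.5, K = (-1.7935, 67.676). ∠VKB = 68.9° gives KB at -106.80° from the x-axis; with |KB| = 15.6, B = (-6.3024, 52.741). ∠KBH = 88.1° gives BH at 161.30° from the x-axis; with |BH| = 22.1, H = (-27.236, 59.827). Then |TH| = |H − T| = 22.910.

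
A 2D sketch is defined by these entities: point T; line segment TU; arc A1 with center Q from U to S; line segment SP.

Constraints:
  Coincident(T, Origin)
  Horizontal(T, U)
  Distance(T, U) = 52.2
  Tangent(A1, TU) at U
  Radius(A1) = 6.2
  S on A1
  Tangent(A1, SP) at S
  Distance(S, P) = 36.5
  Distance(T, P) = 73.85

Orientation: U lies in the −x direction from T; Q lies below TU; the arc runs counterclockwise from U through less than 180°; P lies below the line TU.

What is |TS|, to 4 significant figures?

58.68

T is at the origin; TU is horizontal with |TU| = 52.2 and U on the −x side, so U = (-52.20, 0.000). Since A1 is tangent to TU there, QU ⟂ TU, so Q = U + (0, -6.2) = (-52.20, -6.200). Since QS ⟂ SP (tangency), |QP| = √(6.2² + 36.5²) = 37.02 regardless of where S sits on A1. So P lies on both circle(T, 73.85) and circle(Q, 37.02); the below-TU intersection is P = (-60.56, -42.27). S is the foot of the tangent from P: S = (-58.39, -5.831).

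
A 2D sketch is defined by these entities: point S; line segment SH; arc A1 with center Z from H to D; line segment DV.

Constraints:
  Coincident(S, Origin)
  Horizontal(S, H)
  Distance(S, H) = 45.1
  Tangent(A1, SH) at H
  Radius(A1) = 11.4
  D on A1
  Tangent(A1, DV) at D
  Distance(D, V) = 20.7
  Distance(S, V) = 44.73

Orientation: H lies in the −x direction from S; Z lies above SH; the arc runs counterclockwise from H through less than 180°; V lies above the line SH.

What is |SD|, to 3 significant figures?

35.3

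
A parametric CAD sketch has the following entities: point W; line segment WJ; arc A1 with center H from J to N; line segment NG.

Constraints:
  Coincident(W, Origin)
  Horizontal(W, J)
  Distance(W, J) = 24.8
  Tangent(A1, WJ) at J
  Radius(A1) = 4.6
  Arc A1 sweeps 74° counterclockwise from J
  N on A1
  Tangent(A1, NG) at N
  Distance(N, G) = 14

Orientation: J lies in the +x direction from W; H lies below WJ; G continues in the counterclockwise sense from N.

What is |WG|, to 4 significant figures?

23.55

On A1, J sits at bearing 90° from H; a 74° counterclockwise sweep puts N at bearing 164°, so N = H + 4.6·(cos 164°, sin 164°) = (20.38, -3.332). Since A1 is tangent to NG there, HN ⟂ NG, so NG runs along (−sin 164°, cos 164°); with |NG| = 14.0, G = (16.52, -16.79). Then |WG| = |G − W| = 23.55.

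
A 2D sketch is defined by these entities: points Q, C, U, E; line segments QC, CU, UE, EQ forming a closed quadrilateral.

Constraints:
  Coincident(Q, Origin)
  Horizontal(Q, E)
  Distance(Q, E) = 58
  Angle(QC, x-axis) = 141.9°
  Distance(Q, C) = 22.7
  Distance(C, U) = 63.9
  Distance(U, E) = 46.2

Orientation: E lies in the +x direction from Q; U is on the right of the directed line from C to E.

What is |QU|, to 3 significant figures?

41.6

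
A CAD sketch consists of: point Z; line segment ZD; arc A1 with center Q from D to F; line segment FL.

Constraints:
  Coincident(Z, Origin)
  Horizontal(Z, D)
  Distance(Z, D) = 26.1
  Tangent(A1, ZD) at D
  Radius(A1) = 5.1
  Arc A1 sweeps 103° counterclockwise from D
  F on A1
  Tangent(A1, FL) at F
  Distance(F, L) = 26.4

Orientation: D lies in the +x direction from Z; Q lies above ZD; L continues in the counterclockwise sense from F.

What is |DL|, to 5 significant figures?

31.985

Z is at the origin; Z and D share the same y with |ZD| = 26.1 and D on the +x side, so D = (26.100, 0.0000). The tangent condition forces QD to be normal to ZD, so Q = D + (0, 5.1) = (26.100, 5.1000). On A1, D sits at bearing -90° from Q; a 103° counterclockwise sweep puts F at bearing 13°, so F = Q + 5.1·(cos 13°, sin 13°) = (31.069, 6.2473). A1 meets FL tangentially, so QF is at right angles to FL, so FL runs along (−sin 13°, cos 13°); with |FL| = 26.4, L = (25.131, 31.971). Then |DL| = |L − D| = 31.985.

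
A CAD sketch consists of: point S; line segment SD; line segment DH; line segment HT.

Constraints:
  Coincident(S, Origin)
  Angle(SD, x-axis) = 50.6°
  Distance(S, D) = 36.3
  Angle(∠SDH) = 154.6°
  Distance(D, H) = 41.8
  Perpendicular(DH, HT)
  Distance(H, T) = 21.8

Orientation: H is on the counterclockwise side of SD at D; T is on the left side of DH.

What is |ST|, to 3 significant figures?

74.9

S is at the origin; SD runs at 50.6° with length 36.3, so D = 36.3·(cos 50.6°, sin 50.6°) = (23.0, 28.1). ∠SDH = 154.6°, so DH runs at 50.6° + (180° − 154.6°) = 76.0° from the x-axis; with |DH| = 41.8, H = D + 41.8·(cos 76.0°, sin 76.0°) = (33.2, 68.6). DH ⟂ HT; with |HT| = 21.8 on the left of DH, T = H + 21.8·(-0.970, 0.242) = (12.0, 73.9). Then |ST| = |T − S| = 74.9.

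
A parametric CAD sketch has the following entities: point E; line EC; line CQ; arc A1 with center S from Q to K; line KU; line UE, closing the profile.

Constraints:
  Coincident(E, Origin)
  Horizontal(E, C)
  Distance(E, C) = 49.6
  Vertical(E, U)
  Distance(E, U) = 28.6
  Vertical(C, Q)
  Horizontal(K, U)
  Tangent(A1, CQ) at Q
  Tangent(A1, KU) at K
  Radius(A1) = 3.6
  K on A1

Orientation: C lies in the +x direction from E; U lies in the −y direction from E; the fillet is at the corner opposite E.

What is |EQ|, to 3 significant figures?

55.5

E is at the origin; E and C share the same y with |EC| = 49.6 and C on the +x side, so C = (49.6, 0.00). EU is vertical with |EU| = 28.6 and U on the −y side, so U = (0.00, -28.6). The virtual corner opposite E is at (49.6, -28.6). The tangent condition forces SQ to be normal to CQ and tangency of A1 to KU means the radius SK is perpendicular to KU, with radius 3.6, so the center S sits 3.6 in from both sides at S = (46.0, -25.0). That places the tangent points at Q = (49.6, -25.0) on CQ and K = (46.0, -28.6) on KU. Then |EQ| = |Q − E| = 55.5.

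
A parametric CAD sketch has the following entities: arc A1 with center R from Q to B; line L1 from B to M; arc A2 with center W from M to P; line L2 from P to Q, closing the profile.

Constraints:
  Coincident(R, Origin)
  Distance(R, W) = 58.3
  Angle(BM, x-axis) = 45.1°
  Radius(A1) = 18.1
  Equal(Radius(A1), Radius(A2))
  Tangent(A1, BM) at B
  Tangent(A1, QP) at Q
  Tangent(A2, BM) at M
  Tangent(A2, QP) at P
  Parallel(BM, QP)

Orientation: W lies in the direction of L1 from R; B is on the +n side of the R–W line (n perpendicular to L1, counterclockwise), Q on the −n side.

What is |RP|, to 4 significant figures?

61.05

The slot axis is L1's direction at 45.1°, so u = (cos 45.1°, sin 45.1°) = (0.7059, 0.7083) and n = (−sin 45.1°, cos 45.1°) = (-0.7083, 0.7059). R is at the origin and W lies 58.3 along u from R, so W = 58.3·u = (41.15, 41.30). Tangency of A1 to both parallel lines with radius 18.1 puts B and Q at R ± 18.1·n: B = (-12.82, 12.78), Q = (12.82, -12.78). Equal radii place M and P the same way about W: M = W + 18.1·n = (28.33, 54.07), P = W − 18.1·n = (53.97, 28.52). Then |RP| = |P − R| = 61.05.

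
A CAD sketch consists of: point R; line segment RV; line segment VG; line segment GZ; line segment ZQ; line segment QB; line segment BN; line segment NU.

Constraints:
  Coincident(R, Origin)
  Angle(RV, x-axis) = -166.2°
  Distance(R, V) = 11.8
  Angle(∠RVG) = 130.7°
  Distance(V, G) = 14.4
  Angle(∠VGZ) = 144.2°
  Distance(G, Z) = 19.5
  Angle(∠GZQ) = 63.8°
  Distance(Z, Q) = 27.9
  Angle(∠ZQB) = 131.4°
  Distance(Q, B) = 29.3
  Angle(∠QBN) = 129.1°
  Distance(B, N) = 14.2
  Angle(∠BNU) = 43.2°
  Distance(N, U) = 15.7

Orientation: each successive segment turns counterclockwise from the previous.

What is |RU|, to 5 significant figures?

4.8939

R is at the origin; RV runs at -166.2° with length 11.8, so V = (-11.459, -2.8147). ∠RVG = 130.7° gives VG at -116.90° from the x-axis; with |VG| = 14.4, G = (-17.974, -15.657). ∠VGZ = 144.2° gives GZ at -81.100° from the x-axis; with |GZ| = 19.5, Z = (-14.958, -34.922). ∠GZQ = 63.8° gives ZQ at 35.100° from the x-axis; with |ZQ| = 27.9, Q = (7.8688, -18.879). ∠ZQB = 131.4° gives QB at 83.700° from the x-axis; with |QB| = 29.3, B = (11.084, 10.244). ∠QBN = 129.1° gives BN at 134.60° from the x-axis; with |BN| = 14.2, N = (1.1134, 20.355). ∠BNU = 43.2° gives NU at -88.600° from the x-axis; with |NU| = 15.7, U = (1.4970, 4.6594). Then |RU| = |U − R| = 4.8939.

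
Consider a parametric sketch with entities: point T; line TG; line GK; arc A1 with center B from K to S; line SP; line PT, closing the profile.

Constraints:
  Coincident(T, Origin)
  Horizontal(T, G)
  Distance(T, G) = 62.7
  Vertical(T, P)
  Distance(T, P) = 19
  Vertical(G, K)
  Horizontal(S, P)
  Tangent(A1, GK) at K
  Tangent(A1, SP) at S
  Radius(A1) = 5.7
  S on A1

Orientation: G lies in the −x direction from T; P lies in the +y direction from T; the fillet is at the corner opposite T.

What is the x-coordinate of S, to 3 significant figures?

-57.0

T is at the origin; TG is horizontal with |TG| = 62.7 and G on the −x side, so G = (-62.7, 0.00). TP is vertical with |TP| = 19.0 and P on the +y side, so P = (0.00, 19.0). The virtual corner opposite T is at (-62.7, 19.0). Since A1 is tangent to GK there, BK ⟂ GK and the tangent condition forces BS to be normal to SP, with radius 5.7, so the center B sits 5.7 in from both sides at B = (-57.0, 13.3). That places the tangent points at K = (-62.7, 13.3) on GK and S = (-57.0, 19.0) on SP. So S.x = -57.0.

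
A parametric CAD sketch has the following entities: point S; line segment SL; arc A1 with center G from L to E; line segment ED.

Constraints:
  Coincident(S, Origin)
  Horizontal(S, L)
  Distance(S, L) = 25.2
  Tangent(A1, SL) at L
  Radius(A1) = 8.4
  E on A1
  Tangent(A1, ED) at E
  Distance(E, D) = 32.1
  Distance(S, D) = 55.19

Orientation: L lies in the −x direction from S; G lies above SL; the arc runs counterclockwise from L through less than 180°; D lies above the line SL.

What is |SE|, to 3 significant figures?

23.4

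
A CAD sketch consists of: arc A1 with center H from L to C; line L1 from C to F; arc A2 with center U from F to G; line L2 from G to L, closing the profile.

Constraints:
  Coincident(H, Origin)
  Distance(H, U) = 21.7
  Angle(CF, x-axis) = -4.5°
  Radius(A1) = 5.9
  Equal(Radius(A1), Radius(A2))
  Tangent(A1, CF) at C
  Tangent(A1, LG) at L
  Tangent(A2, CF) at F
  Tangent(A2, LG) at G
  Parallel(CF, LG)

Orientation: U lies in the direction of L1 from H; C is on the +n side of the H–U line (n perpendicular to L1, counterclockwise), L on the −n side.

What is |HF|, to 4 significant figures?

22.49

The slot axis is L1's direction at -4.5°, so u = (cos -4.5°, sin -4.5°) = (0.9969, -0.07846) and n = (−sin -4.5°, cos -4.5°) = (0.07846, 0.9969). H is at the origin and U lies 21.7 along u from H, so U = 21.7·u = (21.63, -1.703). Tangency of A1 to both parallel lines with radius 5.9 puts C and L at H ± 5.9·n: C = (0.4629, 5.882), L = (-0.4629, -5.882). Equal radii place F and G the same way about U: F = U + 5.9·n = (22.10, 4.179), G = U − 5.9·n = (21.17, -7.584). Then |HF| = |F − H| = 22.49.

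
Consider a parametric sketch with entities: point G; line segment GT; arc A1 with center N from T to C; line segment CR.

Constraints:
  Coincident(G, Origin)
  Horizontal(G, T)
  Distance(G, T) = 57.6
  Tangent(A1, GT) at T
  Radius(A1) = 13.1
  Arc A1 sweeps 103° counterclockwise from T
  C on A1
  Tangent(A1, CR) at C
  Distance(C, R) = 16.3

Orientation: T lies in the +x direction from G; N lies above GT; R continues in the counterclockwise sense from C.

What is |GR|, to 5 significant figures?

73.946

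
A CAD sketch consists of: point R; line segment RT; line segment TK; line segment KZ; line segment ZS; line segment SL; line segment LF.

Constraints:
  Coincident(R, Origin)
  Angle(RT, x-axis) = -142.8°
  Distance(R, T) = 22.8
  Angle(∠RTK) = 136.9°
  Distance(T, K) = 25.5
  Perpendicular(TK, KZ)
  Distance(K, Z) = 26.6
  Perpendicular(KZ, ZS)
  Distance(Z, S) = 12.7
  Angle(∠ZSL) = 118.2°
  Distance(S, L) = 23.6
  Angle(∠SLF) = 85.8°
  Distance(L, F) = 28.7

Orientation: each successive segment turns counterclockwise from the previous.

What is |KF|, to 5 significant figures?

6.3310

R is at the origin; RT runs at -142.8° with length 22.8, so T = (-18.161, -13.785). ∠RTK = 136.9° gives TK at -99.700° from the x-axis; with |TK| = 25.5, K = (-22.457, -38.920). The perpendicularity gives KZ at right angles to TK, so KZ runs at -9.7000°; with |KZ| = 26.6, Z = (3.7624, -43.402). The perpendicularity gives ZS at right angles to KZ, so ZS runs at 80.300°; with |ZS| = 12.7, S = (5.9022, -30.884). ∠ZSL = 118.2° gives SL at 142.10° from the x-axis; with |SL| = 23.6, L = (-12.720, -16.387). ∠SLF = 85.8° gives LF at -123.70° from the x-axis; with |LF| = 28.7, F = (-28.644, -40.264). Then |KF| = |F − K| = 6.3310.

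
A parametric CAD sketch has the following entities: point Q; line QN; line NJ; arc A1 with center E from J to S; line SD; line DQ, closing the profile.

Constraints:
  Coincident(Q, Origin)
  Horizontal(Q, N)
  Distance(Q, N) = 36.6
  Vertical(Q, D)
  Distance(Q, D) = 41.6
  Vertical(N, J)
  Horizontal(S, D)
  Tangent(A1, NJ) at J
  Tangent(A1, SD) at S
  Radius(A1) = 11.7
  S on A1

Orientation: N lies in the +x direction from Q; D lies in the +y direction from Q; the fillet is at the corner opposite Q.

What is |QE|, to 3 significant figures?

38.9

Q is at the origin; QN is horizontal with |QN| = 36.6 and N on the +x side, so N = (36.6, 0.00). QD is vertical with |QD| = 41.6 and D on the +y side, so D = (0.00, 41.6). The virtual corner opposite Q is at (36.6, 41.6). A1 meets NJ tangentially, so EJ is at right angles to NJ and since A1 is tangent to SD there, ES ⟂ SD, with radius 11.7, so the center E sits 11.7 in from both sides at E = (24.9, 29.9). Then |QE| = |E − Q| = 38.9.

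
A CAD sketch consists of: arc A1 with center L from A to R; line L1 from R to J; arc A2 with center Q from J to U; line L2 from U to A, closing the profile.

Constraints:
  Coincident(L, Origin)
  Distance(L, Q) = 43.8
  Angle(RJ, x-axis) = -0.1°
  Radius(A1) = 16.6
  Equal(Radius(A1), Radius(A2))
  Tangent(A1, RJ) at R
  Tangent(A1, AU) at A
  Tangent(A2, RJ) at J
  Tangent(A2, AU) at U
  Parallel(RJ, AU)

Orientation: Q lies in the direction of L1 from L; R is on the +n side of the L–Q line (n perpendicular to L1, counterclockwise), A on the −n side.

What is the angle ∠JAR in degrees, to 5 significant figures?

52.838°

Tangency of A1 to both parallel lines with radius 16.6 puts R and A at L ± 16.6·n: R = (0.028972, 16.600), A = (-0.028972, -16.600). Equal radii place J and U the same way about Q: J = Q + 16.6·n = (43.829, 16.524), U = Q − 16.6·n = (43.771, -16.676). Then cos ∠JAR = AJ·AR / (|AJ||AR|), giving 52.838°.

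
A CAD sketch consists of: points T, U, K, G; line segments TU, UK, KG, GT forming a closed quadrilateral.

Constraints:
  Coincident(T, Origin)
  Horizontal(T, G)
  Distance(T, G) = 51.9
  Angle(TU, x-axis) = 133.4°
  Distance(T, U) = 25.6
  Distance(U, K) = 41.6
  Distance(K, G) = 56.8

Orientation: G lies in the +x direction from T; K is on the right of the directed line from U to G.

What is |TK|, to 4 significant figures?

19.76

Checks: |UK| = 41.60 ✓; |KG| = 56.80 ✓.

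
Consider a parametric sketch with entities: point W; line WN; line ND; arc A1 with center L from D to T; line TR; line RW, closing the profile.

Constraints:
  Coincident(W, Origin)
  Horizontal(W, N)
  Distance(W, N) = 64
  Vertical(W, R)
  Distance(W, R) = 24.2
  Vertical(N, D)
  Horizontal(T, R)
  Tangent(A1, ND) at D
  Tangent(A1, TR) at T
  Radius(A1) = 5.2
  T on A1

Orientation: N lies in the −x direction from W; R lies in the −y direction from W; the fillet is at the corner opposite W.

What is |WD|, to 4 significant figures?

66.76

The virtual corner opposite W is at (-64.00, -24.20). Since A1 is tangent to ND there, LD ⟂ ND and the tangent condition forces LT to be normal to TR, with radius 5.2, so the center L sits 5.2 in from both sides at L = (-58.80, -19.00). That places the tangent points at D = (-64.00, -19.00) on ND and T = (-58.80, -24.20) on TR. Then |WD| = |D − W| = 66.76.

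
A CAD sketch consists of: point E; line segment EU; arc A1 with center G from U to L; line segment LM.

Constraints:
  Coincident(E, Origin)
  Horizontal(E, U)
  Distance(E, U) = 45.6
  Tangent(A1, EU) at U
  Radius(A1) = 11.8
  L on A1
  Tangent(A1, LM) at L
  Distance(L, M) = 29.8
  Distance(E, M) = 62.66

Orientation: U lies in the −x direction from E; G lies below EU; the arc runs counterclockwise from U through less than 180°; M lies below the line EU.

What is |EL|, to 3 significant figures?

58.8

E is at the origin; EU is horizontal with |EU| = 45.6 and U on the −x side, so U = (-45.6, 0.00). The tangent condition forces GU to be normal to EU, so G = U + (0, -11.8) = (-45.6, -11.8). Since GL ⟂ LM (tangency), |GM| = √(11.8² + 29.8²) = 32.1 regardless of where L sits on A1. So M lies on both circle(E, 62.66) and circle(G, 32.1); the below-EU intersection is M = (-44.8, -43.8). L is the foot of the tangent from M: L = (-56.5, -16.4).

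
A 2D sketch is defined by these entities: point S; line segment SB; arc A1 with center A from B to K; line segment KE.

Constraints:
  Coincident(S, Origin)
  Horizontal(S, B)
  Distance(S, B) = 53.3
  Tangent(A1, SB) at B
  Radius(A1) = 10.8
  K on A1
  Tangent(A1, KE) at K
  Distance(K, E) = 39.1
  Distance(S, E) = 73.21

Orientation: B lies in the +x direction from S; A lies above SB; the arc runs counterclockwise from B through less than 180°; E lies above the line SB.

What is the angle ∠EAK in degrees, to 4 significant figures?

74.56°

S is at the origin; SB is horizontal with |SB| = 53.3 and B on the +x side, so B = (53.30, 0.000). A1 meets SB tangentially, so AB is at right angles to SB, so A = B + (0, 10.8) = (53.30, 10.80). Since AK ⟂ KE (tangency), |AE| = √(10.8² + 39.1²) = 40.56 regardless of where K sits on A1. So E lies on both circle(S, 73.21) and circle(A, 40.56); the above-SB intersection is E = (52.18, 51.35). K is the foot of the tangent from E: K = (63.63, 13.96).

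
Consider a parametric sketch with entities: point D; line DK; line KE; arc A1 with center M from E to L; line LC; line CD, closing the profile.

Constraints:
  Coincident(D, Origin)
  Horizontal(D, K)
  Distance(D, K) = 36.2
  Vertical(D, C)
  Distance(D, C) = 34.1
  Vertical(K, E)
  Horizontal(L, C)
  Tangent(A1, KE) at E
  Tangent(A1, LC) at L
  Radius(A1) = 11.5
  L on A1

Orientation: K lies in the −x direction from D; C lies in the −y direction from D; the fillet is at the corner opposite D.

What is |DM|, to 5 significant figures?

33.479

DC is vertical with |DC| = 34.1 and C on the −y side, so C = (0.0000, -34.100). The virtual corner opposite D is at (-36.200, -34.100). Tangency of A1 to KE means the radius ME is perpendicular to KE and A1 meets LC tangentially, so ML is at right angles to LC, with radius 11.5, so the center M sits 11.5 in from both sides at M = (-24.700, -22.600). Then |DM| = |M − D| = 33.479.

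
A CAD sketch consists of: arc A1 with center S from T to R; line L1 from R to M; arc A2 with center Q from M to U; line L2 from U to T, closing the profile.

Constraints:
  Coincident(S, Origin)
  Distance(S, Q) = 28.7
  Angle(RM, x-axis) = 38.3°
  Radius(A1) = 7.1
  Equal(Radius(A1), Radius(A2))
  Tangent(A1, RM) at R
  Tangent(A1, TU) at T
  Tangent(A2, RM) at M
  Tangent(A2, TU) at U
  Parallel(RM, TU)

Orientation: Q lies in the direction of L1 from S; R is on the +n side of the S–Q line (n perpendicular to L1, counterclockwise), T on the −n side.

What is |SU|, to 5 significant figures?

29.565

Tangency of A1 to both parallel lines with radius 7.1 puts R and T at S ± 7.1·n: R = (-4.4004, 5.5719), T = (4.4004, -5.5719). Equal radii place M and U the same way about Q: M = Q + 7.1·n = (18.123, 23.360), U = Q − 7.1·n = (26.924, 12.216). Then |SU| = |U − S| = 29.565.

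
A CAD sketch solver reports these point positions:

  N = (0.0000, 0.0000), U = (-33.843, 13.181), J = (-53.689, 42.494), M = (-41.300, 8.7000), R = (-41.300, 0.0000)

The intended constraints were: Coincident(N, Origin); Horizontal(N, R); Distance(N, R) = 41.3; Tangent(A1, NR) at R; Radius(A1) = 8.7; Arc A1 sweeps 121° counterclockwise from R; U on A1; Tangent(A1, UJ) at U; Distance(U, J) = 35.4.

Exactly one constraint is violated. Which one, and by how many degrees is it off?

Tangent(A1, UJ) at U — off by 3.10°.

N = (0.00, 0.00) ✓; N.y = 0.00, R.y = 0.00 ✓; |NR| = 41.30 ✓; ∠(MR, RN) = 90.00° ✓; |MR| = 8.700 ✓; bearing(M→U) − bearing(M→R) = 121.0° ✓; |MU| = 8.700 ✓; ∠(MU, UJ) = 86.90° ✗; |UJ| = 35.40 ✓.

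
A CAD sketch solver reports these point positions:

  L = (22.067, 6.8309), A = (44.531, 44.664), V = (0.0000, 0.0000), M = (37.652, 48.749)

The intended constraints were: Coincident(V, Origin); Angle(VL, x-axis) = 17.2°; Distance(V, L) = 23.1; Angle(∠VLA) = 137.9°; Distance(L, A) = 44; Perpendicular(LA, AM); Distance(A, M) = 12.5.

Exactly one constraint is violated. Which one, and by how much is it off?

Distance(A, M) = 12.5 — off by 4.50.

V = (0.00, 0.00) ✓; VL at 17.20° ✓; |VL| = 23.10 ✓; ∠VLA = 137.9° ✓; |LA| = 44.00 ✓; ∠(LA, AM) = 90.00° ✓; |AM| = 8.000 ✗.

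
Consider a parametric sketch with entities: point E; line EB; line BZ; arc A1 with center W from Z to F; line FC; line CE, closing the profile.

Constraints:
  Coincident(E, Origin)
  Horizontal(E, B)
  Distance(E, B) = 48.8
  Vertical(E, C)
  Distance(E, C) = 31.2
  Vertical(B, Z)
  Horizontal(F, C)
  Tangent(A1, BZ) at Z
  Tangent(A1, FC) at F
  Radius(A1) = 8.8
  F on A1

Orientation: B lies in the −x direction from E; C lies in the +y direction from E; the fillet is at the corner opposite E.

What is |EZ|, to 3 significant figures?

53.7

E is at the origin; EB is horizontal with |EB| = 48.8 and B on the −x side, so B = (-48.8, 0.00). E and C share the same x with |EC| = 31.2 and C on the +y side, so C = (0.00, 31.2). The virtual corner opposite E is at (-48.8, 31.2). The tangent condition forces WZ to be normal to BZ and tangency of A1 to FC means the radius WF is perpendicular to FC, with radius 8.8, so the center W sits 8.8 in from both sides at W = (-40.0, 22.4). That places the tangent points at Z = (-48.8, 22.4) on BZ and F = (-40.0, 31.2) on FC. Then |EZ| = |Z − E| = 53.7.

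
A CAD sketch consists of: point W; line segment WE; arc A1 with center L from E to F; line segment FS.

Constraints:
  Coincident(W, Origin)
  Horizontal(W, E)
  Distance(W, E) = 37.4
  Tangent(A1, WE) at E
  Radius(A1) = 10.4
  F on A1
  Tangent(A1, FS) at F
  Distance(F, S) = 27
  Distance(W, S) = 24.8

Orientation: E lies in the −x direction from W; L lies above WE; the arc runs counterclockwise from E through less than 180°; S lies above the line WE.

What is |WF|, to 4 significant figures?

30.18

Checks: |LF| = 10.40 ✓; ∠(LF, FS) = 90.00° ✓; |FS| = 27.00 ✓; |WS| = 24.80 ✓.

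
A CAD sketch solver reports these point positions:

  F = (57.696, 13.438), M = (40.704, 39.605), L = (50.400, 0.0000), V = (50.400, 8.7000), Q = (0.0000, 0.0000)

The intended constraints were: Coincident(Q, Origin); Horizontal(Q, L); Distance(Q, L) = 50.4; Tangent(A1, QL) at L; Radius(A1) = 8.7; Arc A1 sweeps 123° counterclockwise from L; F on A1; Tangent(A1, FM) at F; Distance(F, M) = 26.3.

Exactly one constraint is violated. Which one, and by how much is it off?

Distance(F, M) = 26.3 — off by 4.90.

Q = (0.00, 0.00) ✓; Q.y = 0.00, L.y = 0.00 ✓; |QL| = 50.40 ✓; ∠(VL, LQ) = 90.00° ✓; |VL| = 8.700 ✓; bearing(V→F) − bearing(V→L) = 123.0° ✓; |VF| = 8.699 ✓; ∠(VF, FM) = 90.00° ✓; |FM| = 31.20 ✗.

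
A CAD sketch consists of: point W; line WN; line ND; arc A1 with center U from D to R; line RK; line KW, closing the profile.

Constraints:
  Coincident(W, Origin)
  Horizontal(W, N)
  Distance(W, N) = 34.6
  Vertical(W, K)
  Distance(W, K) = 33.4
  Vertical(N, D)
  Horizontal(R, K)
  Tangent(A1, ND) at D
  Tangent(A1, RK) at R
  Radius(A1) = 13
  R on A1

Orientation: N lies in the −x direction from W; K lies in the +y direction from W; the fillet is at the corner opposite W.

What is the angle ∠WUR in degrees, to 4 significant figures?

133.4°

W is at the origin; W and N share the same y with |WN| = 34.6 and N on the −x side, so N = (-34.60, 0.000). WK is vertical with |WK| = 33.4 and K on the +y side, so K = (0.000, 33.40). The virtual corner opposite W is at (-34.60, 33.40). The tangent condition forces UD to be normal to ND and since A1 is tangent to RK there, UR ⟂ RK, with radius 13.0, so the center U sits 13.0 in from both sides at U = (-21.60, 20.40). That places the tangent points at D = (-34.60, 20.40) on ND and R = (-21.60, 33.40) on RK. Then cos ∠WUR = UW·UR / (|UW||UR|), giving 133.4°.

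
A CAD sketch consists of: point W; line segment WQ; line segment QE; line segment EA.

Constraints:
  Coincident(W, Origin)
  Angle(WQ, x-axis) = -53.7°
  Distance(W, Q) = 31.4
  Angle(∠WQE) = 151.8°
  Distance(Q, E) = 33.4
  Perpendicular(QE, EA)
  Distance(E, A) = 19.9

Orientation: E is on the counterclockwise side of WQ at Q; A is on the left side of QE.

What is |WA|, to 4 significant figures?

61.28

∠WQE = 151.8°, so QE runs at -53.7° + (180° − 151.8°) = -25.50° from the x-axis; with |QE| = 33.4, E = Q + 33.4·(cos -25.50°, sin -25.50°) = (48.74, -39.69). QE ⟂ EA; with |EA| = 19.9 on the left of QE, A = E + 19.9·(0.4305, 0.9026) = (57.30, -21.72). Then |WA| = |A − W| = 61.28.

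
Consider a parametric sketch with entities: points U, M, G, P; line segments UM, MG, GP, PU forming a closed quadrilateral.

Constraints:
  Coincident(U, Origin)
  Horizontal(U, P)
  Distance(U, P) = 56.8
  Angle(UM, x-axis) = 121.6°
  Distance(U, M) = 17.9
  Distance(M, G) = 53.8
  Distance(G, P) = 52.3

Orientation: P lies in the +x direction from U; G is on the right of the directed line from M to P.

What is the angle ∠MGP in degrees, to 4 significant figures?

79.58°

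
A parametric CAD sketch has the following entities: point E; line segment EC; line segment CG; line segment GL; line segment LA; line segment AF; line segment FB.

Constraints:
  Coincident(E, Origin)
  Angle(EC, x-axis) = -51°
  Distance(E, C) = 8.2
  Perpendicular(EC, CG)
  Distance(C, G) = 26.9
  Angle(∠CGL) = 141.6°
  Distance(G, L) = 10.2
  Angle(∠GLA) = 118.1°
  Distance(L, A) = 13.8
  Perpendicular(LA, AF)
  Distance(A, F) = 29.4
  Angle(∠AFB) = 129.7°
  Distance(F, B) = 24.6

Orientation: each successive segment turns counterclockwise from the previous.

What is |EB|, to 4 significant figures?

17.26

E is at the origin; EC runs at -51.0° with length 8.2, so C = (5.160, -6.373). EC ⟂ CG, so CG runs at 39.00°; with |CG| = 26.9, G = (26.07, 10.56). ∠CGL = 141.6° gives GL at 77.40° from the x-axis; with |GL| = 10.2, L = (28.29, 20.51). ∠GLA = 118.1° gives LA at 139.3° from the x-axis; with |LA| = 13.8, A = (17.83, 29.51). LA is perpendicular to AF, so AF runs at -130.7°; with |AF| = 29.4, F = (-1.343, 7.220). ∠AFB = 129.7° gives FB at -80.40° from the x-axis; with |FB| = 24.6, B = (2.759, -17.04). Then |EB| = |B − E| = 17.26.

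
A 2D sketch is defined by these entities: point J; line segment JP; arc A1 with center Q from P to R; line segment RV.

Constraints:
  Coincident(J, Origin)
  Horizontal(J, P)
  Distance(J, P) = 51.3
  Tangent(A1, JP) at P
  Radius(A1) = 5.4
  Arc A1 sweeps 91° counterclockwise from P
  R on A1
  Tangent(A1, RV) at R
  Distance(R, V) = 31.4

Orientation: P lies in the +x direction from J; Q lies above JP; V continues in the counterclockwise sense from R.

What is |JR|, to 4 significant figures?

56.96

J is at the origin; J and P share the same y with |JP| = 51.3 and P on the +x side, so P = (51.30, 0.000). A1 meets JP tangentially, so QP is at right angles to JP, so Q = P + (0, 5.4) = (51.30, 5.400). On A1, P sits at bearing -90° from Q; a 91° counterclockwise sweep puts R at bearing 1°, so R = Q + 5.4·(cos 1°, sin 1°) = (56.70, 5.494). Then |JR| = |R − J| = 56.96.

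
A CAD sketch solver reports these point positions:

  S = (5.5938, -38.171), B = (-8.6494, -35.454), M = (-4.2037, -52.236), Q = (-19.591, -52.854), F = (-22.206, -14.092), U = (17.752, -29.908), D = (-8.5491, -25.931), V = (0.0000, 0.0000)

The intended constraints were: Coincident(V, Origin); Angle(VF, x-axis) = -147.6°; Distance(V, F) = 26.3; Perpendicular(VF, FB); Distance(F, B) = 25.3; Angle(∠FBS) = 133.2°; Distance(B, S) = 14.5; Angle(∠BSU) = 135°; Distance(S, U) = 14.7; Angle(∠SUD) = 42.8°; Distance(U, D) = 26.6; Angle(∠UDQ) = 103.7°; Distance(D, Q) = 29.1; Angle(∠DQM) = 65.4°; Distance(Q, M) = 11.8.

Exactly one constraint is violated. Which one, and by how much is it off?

Distance(Q, M) = 11.8 — off by 3.60.

V = (0.00, 0.00) ✓; VF at -147.6° ✓; |VF| = 26.30 ✓; ∠(VF, FB) = 90.00° ✓; |FB| = 25.30 ✓; ∠FBS = 133.2° ✓; |BS| = 14.50 ✓; ∠BSU = 135.0° ✓; |SU| = 14.70 ✓; ∠SUD = 42.80° ✓; |UD| = 26.60 ✓; ∠UDQ = 103.7° ✓; |DQ| = 29.10 ✓; ∠DQM = 65.40° ✓; |QM| = 15.40 ✗.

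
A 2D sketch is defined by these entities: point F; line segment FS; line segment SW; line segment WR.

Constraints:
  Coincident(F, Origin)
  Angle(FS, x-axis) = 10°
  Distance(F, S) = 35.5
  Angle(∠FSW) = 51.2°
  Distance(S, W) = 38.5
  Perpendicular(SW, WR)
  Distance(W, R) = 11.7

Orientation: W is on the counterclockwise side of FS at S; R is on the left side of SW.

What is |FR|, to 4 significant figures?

22.79

F is at the origin; FS runs at 10.0° with length 35.5, so S = 35.5·(cos 10.0°, sin 10.0°) = (34.96, 6.165). ∠FSW = 51.2°, so SW runs at 10.0° + (180° − 51.2°) = 138.8° from the x-axis; with |SW| = 38.5, W = S + 38.5·(cos 138.8°, sin 138.8°) = (5.993, 31.52). The perpendicularity gives WR at right angles to SW; with |WR| = 11.7 on the left of SW, R = W + 11.7·(-0.6587, -0.7524) = (-1.714, 22.72). Then |FR| = |R − F| = 22.79.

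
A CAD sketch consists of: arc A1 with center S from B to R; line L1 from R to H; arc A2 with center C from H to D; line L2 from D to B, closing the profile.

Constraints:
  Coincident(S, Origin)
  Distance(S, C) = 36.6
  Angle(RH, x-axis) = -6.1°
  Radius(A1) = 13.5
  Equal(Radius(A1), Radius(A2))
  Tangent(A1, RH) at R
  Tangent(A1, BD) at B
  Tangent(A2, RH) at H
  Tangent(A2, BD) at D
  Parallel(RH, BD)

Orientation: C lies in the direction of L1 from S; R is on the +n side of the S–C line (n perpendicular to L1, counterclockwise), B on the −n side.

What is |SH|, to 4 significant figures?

39.01

Tangency of A1 to both parallel lines with radius 13.5 puts R and B at S ± 13.5·n: R = (1.435, 13.42), B = (-1.435, -13.42). Equal radii place H and D the same way about C: H = C + 13.5·n = (37.83, 9.534), D = C − 13.5·n = (34.96, -17.31). Then |SH| = |H − S| = 39.01.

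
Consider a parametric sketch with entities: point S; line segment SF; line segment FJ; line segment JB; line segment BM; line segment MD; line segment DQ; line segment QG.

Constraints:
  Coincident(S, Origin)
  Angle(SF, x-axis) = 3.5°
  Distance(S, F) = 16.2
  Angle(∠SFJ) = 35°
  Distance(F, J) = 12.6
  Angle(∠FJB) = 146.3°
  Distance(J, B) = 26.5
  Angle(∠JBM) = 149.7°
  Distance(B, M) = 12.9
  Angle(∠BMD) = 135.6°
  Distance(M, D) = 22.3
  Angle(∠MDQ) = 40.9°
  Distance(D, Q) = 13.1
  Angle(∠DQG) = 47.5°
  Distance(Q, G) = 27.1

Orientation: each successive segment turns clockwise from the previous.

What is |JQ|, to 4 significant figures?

38.66

∠BMD = 135.6° gives MD at 110.1° from the x-axis; with |MD| = 22.3, D = (-39.41, 17.42). ∠MDQ = 40.9° gives DQ at -29.00° from the x-axis; with |DQ| = 13.1, Q = (-27.95, 11.07). Then |JQ| = |Q − J| = 38.66.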